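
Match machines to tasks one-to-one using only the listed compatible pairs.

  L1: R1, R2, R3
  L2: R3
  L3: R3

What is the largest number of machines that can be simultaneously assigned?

Unit-capacity flow: source→left, listed edges, right→sink; max matching = max flow.
Augmenting path L1→R1 (+1); matched 1.
Augmenting path L2→R3 (+1); matched 2.
No augmenting path remains; maximum matching = 2.
König certificate: {L1, R3} is a vertex cover of size 2 (every listed pair touches it), so no matching can be larger.

2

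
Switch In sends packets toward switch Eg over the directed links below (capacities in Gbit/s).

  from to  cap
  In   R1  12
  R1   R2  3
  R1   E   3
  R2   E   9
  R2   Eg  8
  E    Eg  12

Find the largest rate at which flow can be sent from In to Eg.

6

Augment In→R1→R2→Eg: bottleneck 3, flow now 3.
Augment In→R1→E→Eg: bottleneck 3, flow now 6.
No augmenting path remains; maximum flow = 6.
In the residual graph, reachable from In: {In, R1}.
Min-cut edges: R1→R2 (3), R1→E (3); capacity 3 + 3 = 6.
This cut is saturated, so no flow can exceed 6.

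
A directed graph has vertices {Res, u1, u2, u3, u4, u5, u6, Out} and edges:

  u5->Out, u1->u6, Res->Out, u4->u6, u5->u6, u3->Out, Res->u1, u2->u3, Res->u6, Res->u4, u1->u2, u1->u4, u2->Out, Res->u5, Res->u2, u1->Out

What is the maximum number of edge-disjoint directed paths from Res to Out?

4

Assign every edge capacity 1; by Menger, the answer equals the max flow.
Path Res→Out (+1); total 1.
Path Res→u1→Out (+1); total 2.
Path Res→u2→Out (+1); total 3.
Path Res→u5→Out (+1); total 4.
No residual Res→Out path; max flow = 4.
Certifying cut of size 4: {Res→Out, Res→u1, Res→u2, Res→u5}.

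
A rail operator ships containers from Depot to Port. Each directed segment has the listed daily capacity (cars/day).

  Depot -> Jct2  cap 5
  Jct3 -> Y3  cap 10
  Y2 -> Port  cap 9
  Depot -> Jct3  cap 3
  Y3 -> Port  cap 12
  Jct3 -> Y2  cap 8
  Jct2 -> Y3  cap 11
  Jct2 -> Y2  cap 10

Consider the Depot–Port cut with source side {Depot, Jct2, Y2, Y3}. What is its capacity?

Edges leaving {Depot, Jct2, Y2, Y3}: Depot→Jct3 (3), Y2→Port (9), Y3→Port (12).
Cut capacity = 3 + 9 + 12 = 24.

24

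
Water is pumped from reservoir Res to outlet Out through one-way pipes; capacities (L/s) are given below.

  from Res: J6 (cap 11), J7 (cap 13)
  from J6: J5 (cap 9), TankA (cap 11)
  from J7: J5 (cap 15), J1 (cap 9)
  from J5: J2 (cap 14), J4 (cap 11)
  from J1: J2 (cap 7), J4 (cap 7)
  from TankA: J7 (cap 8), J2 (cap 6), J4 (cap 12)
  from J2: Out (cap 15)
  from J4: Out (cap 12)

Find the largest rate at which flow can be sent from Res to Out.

Augment Res→J6→J5→J2→Out: bottleneck 9, flow now 9.
Augment Res→J6→TankA→J2→Out: bottleneck 2, flow now 11.
Augment Res→J7→J5→J2→Out: bottleneck 4, flow now 15.
Augment Res→J7→J5→J4→Out: bottleneck 9, flow now 24.
No augmenting path remains; maximum flow = 24.
In the residual graph, reachable from Res: {Res}.
Min-cut edges: Res→J6 (11), Res→J7 (13); capacity 11 + 13 = 24.
This cut is saturated, so no flow can exceed 24.

24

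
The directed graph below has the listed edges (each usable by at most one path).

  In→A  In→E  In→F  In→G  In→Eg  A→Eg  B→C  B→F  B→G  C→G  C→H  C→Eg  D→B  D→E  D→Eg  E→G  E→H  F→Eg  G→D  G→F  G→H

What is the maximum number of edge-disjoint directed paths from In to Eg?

Assign every edge capacity 1; by Menger, the answer equals the max flow.
Path In→Eg (+1); total 1.
Path In→A→Eg (+1); total 2.
Path In→F→Eg (+1); total 3.
Path In→G→D→Eg (+1); total 4.
No residual In→Eg path; max flow = 4.
Certifying cut of size 4: {F→Eg, G→D, In→A, In→Eg}.

4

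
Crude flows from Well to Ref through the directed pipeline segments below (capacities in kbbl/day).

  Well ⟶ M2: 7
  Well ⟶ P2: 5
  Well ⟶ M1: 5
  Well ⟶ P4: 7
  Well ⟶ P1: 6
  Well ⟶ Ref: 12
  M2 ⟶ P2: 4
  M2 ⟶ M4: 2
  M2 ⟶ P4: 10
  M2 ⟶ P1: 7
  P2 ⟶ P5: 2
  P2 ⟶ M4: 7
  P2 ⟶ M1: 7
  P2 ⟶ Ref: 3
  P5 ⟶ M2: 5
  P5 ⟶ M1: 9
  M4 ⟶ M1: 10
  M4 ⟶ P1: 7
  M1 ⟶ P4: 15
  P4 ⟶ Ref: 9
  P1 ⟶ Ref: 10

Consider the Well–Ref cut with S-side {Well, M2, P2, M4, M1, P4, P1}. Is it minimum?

Given cut capacity: 12 + 2 + 3 + 9 + 10 = 36.
Augment Well→Ref: bottleneck 12, flow now 12.
Augment Well→P2→Ref: bottleneck 3, flow now 15.
Augment Well→P4→Ref: bottleneck 7, flow now 22.
Augment Well→P1→Ref: bottleneck 6, flow now 28.
Augment Well→M2→P4→Ref: bottleneck 2, flow now 30.
Augment Well→M2→P1→Ref: bottleneck 4, flow now 34.
No augmenting path remains; maximum flow = 34.
In the residual graph, reachable from Well: {Well, M2, P2, P5, M4, M1, P4, P1}.
Min-cut edges: Well→Ref (12), P2→Ref (3), P4→Ref (9), P1→Ref (10); capacity 12 + 3 + 9 + 10 = 34.
Cut capacity 36 exceeds the max flow 34, so it is not minimum.

No — its capacity is 36, but the minimum cut has capacity 34.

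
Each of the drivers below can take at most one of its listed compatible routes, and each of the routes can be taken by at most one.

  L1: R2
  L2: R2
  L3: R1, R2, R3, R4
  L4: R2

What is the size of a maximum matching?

2

Unit-capacity flow: source→left, listed edges, right→sink; max matching = max flow.
Augmenting path L1→R2 (+1); matched 1.
Augmenting path L3→R1 (+1); matched 2.
No augmenting path remains; maximum matching = 2.
König certificate: {L3, R2} is a vertex cover of size 2 (every listed pair touches it), so no matching can be larger.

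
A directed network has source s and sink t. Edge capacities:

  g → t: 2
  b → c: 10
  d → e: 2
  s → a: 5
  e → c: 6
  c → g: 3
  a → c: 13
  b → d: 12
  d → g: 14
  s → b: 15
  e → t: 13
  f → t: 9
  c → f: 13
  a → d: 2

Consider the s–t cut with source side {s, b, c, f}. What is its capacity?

Edges leaving {s, b, c, f}: s→a (5), b→d (12), c→g (3), f→t (9).
Cut capacity = 5 + 12 + 3 + 9 = 29.

29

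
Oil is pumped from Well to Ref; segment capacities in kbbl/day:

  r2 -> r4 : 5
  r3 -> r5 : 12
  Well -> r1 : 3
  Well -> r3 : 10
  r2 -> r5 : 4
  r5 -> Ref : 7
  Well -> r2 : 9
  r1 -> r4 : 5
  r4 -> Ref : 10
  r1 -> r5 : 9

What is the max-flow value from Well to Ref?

Augment Well→r1→r4→Ref: bottleneck 3, flow now 3.
Augment Well→r2→r4→Ref: bottleneck 5, flow now 8.
Augment Well→r2→r5→Ref: bottleneck 4, flow now 12.
Augment Well→r3→r5→Ref: bottleneck 3, flow now 15.
No augmenting path remains; maximum flow = 15.
In the residual graph, reachable from Well: {Well, r2, r3, r5}.
Min-cut edges: Well→r1 (3), r2→r4 (5), r5→Ref (7); capacity 3 + 5 + 7 = 15.
This cut is saturated, so no flow can exceed 15.

15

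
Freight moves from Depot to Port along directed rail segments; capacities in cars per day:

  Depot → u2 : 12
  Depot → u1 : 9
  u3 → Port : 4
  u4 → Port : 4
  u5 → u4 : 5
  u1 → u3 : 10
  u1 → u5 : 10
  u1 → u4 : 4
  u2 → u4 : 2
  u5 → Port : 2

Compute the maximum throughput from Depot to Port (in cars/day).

10

Augment Depot→u1→u3→Port: bottleneck 4, flow now 4.
Augment Depot→u1→u4→Port: bottleneck 4, flow now 8.
Augment Depot→u1→u5→Port: bottleneck 1, flow now 9.
Augment Depot→u2→u4→u1→u5→Port: bottleneck 1, flow now 10. (uses reverse residual edge)
No augmenting path remains; maximum flow = 10.
In the residual graph, reachable from Depot: {Depot, u1, u2, u3, u4, u5}.
Min-cut edges: u3→Port (4), u4→Port (4), u5→Port (2); capacity 4 + 4 + 2 = 10.
This cut is saturated, so no flow can exceed 10.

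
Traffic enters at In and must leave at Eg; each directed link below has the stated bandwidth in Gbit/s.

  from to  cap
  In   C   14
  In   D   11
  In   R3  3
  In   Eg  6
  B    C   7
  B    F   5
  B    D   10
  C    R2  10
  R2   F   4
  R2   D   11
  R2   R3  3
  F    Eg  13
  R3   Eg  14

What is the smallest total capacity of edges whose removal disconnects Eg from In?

16

Augment In→Eg: bottleneck 6, flow now 6.
Augment In→R3→Eg: bottleneck 3, flow now 9.
Augment In→C→R2→F→Eg: bottleneck 4, flow now 13.
Augment In→C→R2→R3→Eg: bottleneck 3, flow now 16.
No augmenting path remains; maximum flow = 16.
By max-flow min-cut, the minimum cut capacity equals the max flow.
In the residual graph, reachable from In: {In, C, R2, D}.
Min-cut edges: In→R3 (3), In→Eg (6), R2→F (4), R2→R3 (3); capacity 3 + 6 + 4 + 3 = 16.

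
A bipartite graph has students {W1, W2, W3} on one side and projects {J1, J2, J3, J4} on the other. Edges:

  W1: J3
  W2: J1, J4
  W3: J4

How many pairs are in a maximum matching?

3

Unit-capacity flow: source→left, listed edges, right→sink; max matching = max flow.
Augmenting path W1→J3 (+1); matched 1.
Augmenting path W2→J1 (+1); matched 2.
Augmenting path W3→J4 (+1); matched 3.
No augmenting path remains; maximum matching = 3.
König certificate: {W1, W2, W3} is a vertex cover of size 3 (every listed pair touches it), so no matching can be larger.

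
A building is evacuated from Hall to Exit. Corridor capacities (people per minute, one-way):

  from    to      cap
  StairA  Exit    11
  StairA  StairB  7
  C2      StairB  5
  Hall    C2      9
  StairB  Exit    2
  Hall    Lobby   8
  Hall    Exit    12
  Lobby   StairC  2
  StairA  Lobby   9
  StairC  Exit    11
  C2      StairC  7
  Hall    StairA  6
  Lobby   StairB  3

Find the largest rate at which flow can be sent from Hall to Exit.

Augment Hall→Exit: bottleneck 12, flow now 12.
Augment Hall→StairA→Exit: bottleneck 6, flow now 18.
Augment Hall→C2→StairC→Exit: bottleneck 7, flow now 25.
Augment Hall→C2→StairB→Exit: bottleneck 2, flow now 27.
Augment Hall→Lobby→StairC→Exit: bottleneck 2, flow now 29.
No augmenting path remains; maximum flow = 29.
In the residual graph, reachable from Hall: {Hall, C2, Lobby, StairB}.
Min-cut edges: Hall→StairA (6), Hall→Exit (12), C2→StairC (7), Lobby→StairC (2), StairB→Exit (2); capacity 6 + 12 + 7 + 2 + 2 = 29.
This cut is saturated, so no flow can exceed 29.

29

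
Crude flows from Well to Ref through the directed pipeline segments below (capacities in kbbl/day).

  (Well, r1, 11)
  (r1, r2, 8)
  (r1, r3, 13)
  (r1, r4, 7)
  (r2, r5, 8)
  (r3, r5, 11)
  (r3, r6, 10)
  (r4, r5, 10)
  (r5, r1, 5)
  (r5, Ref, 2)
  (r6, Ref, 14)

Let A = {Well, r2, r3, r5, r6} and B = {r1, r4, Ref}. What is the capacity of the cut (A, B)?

Edges leaving {Well, r2, r3, r5, r6}: Well→r1 (11), r5→r1 (5), r5→Ref (2), r6→Ref (14).
Cut capacity = 11 + 5 + 2 + 14 = 32.

32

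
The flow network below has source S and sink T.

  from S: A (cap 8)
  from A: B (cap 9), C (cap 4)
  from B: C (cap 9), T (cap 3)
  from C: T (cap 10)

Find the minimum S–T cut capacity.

Augment S→A→B→T: bottleneck 3, flow now 3.
Augment S→A→C→T: bottleneck 4, flow now 7.
Augment S→A→B→C→T: bottleneck 1, flow now 8.
No augmenting path remains; maximum flow = 8.
By max-flow min-cut, the minimum cut capacity equals the max flow.
In the residual graph, reachable from S: {S}.
Min-cut edges: S→A (8); capacity 8 = 8.

8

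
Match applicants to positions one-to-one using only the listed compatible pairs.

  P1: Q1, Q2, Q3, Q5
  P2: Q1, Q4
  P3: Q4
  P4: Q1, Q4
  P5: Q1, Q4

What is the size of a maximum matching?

3

Unit-capacity flow: source→left, listed edges, right→sink; max matching = max flow.
Augmenting path P1→Q1 (+1); matched 1.
Augmenting path P2→Q4 (+1); matched 2.
Augmenting path P4→Q1→P1→Q2 (+1); matched 3.
No augmenting path remains; maximum matching = 3.
König certificate: {P1, Q1, Q4} is a vertex cover of size 3 (every listed pair touches it), so no matching can be larger.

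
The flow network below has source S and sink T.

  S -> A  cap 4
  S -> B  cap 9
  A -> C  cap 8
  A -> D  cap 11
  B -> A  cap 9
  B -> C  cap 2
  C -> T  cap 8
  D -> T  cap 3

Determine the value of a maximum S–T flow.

Augment S→A→C→T: bottleneck 4, flow now 4.
Augment S→B→C→T: bottleneck 2, flow now 6.
Augment S→B→A→C→T: bottleneck 2, flow now 8.
Augment S→B→A→D→T: bottleneck 3, flow now 11.
No augmenting path remains; maximum flow = 11.
In the residual graph, reachable from S: {S, A, B, C, D}.
Min-cut edges: C→T (8), D→T (3); capacity 8 + 3 = 11.
This cut is saturated, so no flow can exceed 11.

11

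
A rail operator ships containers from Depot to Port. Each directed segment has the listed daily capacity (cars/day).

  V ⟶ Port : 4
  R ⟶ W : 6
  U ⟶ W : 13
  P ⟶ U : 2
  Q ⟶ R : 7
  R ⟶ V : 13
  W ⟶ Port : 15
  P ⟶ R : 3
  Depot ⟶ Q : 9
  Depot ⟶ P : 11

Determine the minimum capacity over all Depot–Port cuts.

Augment Depot→P→R→V→Port: bottleneck 3, flow now 3.
Augment Depot→P→U→W→Port: bottleneck 2, flow now 5.
Augment Depot→Q→R→V→Port: bottleneck 1, flow now 6.
Augment Depot→Q→R→W→Port: bottleneck 6, flow now 12.
No augmenting path remains; maximum flow = 12.
By max-flow min-cut, the minimum cut capacity equals the max flow.
In the residual graph, reachable from Depot: {Depot, P, Q}.
Min-cut edges: P→R (3), P→U (2), Q→R (7); capacity 3 + 2 + 7 = 12.

12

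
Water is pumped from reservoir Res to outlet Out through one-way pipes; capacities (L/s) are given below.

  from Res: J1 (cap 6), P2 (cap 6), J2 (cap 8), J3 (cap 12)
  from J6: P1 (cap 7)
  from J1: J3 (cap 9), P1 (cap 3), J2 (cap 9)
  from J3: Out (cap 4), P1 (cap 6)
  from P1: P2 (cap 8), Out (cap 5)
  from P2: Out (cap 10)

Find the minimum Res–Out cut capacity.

Augment Res→J3→Out: bottleneck 4, flow now 4.
Augment Res→P2→Out: bottleneck 6, flow now 10.
Augment Res→J1→P1→Out: bottleneck 3, flow now 13.
Augment Res→J3→P1→Out: bottleneck 2, flow now 15.
Augment Res→J3→P1→P2→Out: bottleneck 4, flow now 19.
No augmenting path remains; maximum flow = 19.
By max-flow min-cut, the minimum cut capacity equals the max flow.
In the residual graph, reachable from Res: {Res, J1, J2, J3}.
Min-cut edges: Res→P2 (6), J1→P1 (3), J3→P1 (6), J3→Out (4); capacity 6 + 3 + 6 + 4 = 19.

19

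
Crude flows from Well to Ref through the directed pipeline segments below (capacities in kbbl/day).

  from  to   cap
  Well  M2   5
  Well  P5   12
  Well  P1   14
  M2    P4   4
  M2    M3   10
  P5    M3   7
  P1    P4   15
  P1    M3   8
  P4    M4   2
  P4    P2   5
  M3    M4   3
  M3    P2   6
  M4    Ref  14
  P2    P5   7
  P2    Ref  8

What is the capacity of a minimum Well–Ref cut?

Augment Well→M2→P4→M4→Ref: bottleneck 2, flow now 2.
Augment Well→M2→P4→P2→Ref: bottleneck 2, flow now 4.
Augment Well→M2→M3→M4→Ref: bottleneck 1, flow now 5.
Augment Well→P5→M3→M4→Ref: bottleneck 2, flow now 7.
Augment Well→P5→M3→P2→Ref: bottleneck 5, flow now 12.
Augment Well→P1→P4→P2→Ref: bottleneck 1, flow now 13.
No augmenting path remains; maximum flow = 13.
By max-flow min-cut, the minimum cut capacity equals the max flow.
In the residual graph, reachable from Well: {Well, M2, P5, P1, P4, M3, P2}.
Min-cut edges: P4→M4 (2), M3→M4 (3), P2→Ref (8); capacity 2 + 3 + 8 = 13.

13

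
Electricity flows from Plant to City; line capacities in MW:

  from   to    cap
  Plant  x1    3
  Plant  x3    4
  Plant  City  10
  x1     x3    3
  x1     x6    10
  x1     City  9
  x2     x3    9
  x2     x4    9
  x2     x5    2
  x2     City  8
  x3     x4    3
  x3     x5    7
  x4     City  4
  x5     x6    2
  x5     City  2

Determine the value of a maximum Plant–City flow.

Augment Plant→City: bottleneck 10, flow now 10.
Augment Plant→x1→City: bottleneck 3, flow now 13.
Augment Plant→x3→x4→City: bottleneck 3, flow now 16.
Augment Plant→x3→x5→City: bottleneck 1, flow now 17.
No augmenting path remains; maximum flow = 17.
In the residual graph, reachable from Plant: {Plant}.
Min-cut edges: Plant→x1 (3), Plant→x3 (4), Plant→City (10); capacity 3 + 4 + 10 = 17.
This cut is saturated, so no flow can exceed 17.

17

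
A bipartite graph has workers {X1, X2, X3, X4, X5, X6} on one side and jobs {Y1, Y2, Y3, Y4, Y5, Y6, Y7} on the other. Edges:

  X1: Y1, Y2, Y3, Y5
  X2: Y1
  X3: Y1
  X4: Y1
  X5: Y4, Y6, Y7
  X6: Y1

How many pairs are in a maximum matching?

3

Unit-capacity flow: source→left, listed edges, right→sink; max matching = max flow.
Augmenting path X1→Y1 (+1); matched 1.
Augmenting path X5→Y4 (+1); matched 2.
Augmenting path X2→Y1→X1→Y2 (+1); matched 3.
No augmenting path remains; maximum matching = 3.
König certificate: {X1, X5, Y1} is a vertex cover of size 3 (every listed pair touches it), so no matching can be larger.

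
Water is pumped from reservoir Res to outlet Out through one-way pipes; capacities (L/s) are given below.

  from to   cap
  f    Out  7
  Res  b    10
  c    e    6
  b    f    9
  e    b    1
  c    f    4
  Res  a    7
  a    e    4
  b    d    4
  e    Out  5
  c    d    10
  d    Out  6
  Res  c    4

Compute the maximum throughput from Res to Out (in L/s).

18

Augment Res→a→e→Out: bottleneck 4, flow now 4.
Augment Res→b→d→Out: bottleneck 4, flow now 8.
Augment Res→b→f→Out: bottleneck 6, flow now 14.
Augment Res→c→d→Out: bottleneck 2, flow now 16.
Augment Res→c→e→Out: bottleneck 1, flow now 17.
Augment Res→c→f→Out: bottleneck 1, flow now 18.
No augmenting path remains; maximum flow = 18.
In the residual graph, reachable from Res: {Res, a}.
Min-cut edges: Res→b (10), Res→c (4), a→e (4); capacity 10 + 4 + 4 = 18.
This cut is saturated, so no flow can exceed 18.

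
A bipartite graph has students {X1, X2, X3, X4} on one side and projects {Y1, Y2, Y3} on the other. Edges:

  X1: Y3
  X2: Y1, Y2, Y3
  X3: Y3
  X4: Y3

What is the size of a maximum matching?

2

Unit-capacity flow: source→left, listed edges, right→sink; max matching = max flow.
Augmenting path X1→Y3 (+1); matched 1.
Augmenting path X2→Y1 (+1); matched 2.
No augmenting path remains; maximum matching = 2.
König certificate: {X2, Y3} is a vertex cover of size 2 (every listed pair touches it), so no matching can be larger.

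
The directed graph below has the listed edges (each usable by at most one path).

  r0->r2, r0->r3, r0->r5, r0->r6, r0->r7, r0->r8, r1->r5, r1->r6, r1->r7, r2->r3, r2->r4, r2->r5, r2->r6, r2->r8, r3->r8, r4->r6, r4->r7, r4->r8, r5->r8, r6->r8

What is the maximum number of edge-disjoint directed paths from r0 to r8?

5

Assign every edge capacity 1; by Menger, the answer equals the max flow.
Path r0→r8 (+1); total 1.
Path r0→r2→r8 (+1); total 2.
Path r0→r3→r8 (+1); total 3.
Path r0→r5→r8 (+1); total 4.
Path r0→r6→r8 (+1); total 5.
No residual r0→r8 path; max flow = 5.
Certifying cut of size 5: {r0→r2, r0→r3, r0→r5, r0→r6, r0→r8}.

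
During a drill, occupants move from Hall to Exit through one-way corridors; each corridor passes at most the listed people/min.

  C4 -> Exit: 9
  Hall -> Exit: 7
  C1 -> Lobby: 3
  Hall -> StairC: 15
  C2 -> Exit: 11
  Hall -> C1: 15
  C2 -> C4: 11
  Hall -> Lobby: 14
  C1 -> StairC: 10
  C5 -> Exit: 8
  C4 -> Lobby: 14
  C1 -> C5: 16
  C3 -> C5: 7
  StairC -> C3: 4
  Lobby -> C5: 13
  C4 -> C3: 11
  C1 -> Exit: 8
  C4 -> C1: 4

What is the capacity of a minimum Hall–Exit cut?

Augment Hall→Exit: bottleneck 7, flow now 7.
Augment Hall→C1→Exit: bottleneck 8, flow now 15.
Augment Hall→C1→C5→Exit: bottleneck 7, flow now 22.
Augment Hall→Lobby→C5→Exit: bottleneck 1, flow now 23.
No augmenting path remains; maximum flow = 23.
By max-flow min-cut, the minimum cut capacity equals the max flow.
In the residual graph, reachable from Hall: {Hall, C1, C3, Lobby, C5, StairC}.
Min-cut edges: Hall→Exit (7), C1→Exit (8), C5→Exit (8); capacity 7 + 8 + 8 = 23.

23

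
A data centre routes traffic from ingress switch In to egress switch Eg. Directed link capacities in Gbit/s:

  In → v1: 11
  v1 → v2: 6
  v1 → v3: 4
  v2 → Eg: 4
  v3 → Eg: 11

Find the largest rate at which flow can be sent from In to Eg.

Augment In→v1→v2→Eg: bottleneck 4, flow now 4.
Augment In→v1→v3→Eg: bottleneck 4, flow now 8.
No augmenting path remains; maximum flow = 8.
In the residual graph, reachable from In: {In, v1, v2}.
Min-cut edges: v1→v3 (4), v2→Eg (4); capacity 4 + 4 = 8.
This cut is saturated, so no flow can exceed 8.

8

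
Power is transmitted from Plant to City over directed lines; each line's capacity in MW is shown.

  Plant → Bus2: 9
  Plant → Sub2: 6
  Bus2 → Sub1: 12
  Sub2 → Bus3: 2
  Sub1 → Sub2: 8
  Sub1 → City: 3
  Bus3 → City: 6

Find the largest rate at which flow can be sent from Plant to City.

5

Augment Plant→Bus2→Sub1→City: bottleneck 3, flow now 3.
Augment Plant→Sub2→Bus3→City: bottleneck 2, flow now 5.
No augmenting path remains; maximum flow = 5.
In the residual graph, reachable from Plant: {Plant, Bus2, Sub2, Sub1}.
Min-cut edges: Sub2→Bus3 (2), Sub1→City (3); capacity 2 + 3 = 5.
This cut is saturated, so no flow can exceed 5.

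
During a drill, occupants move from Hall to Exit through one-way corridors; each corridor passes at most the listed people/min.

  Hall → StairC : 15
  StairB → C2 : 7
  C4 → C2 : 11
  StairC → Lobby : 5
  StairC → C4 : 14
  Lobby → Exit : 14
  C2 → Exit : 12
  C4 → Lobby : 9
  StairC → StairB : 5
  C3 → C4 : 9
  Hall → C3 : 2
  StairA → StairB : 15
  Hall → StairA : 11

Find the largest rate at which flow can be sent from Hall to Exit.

Augment Hall→StairC→Lobby→Exit: bottleneck 5, flow now 5.
Augment Hall→StairA→StairB→C2→Exit: bottleneck 7, flow now 12.
Augment Hall→StairC→C4→Lobby→Exit: bottleneck 9, flow now 21.
Augment Hall→StairC→C4→C2→Exit: bottleneck 1, flow now 22.
Augment Hall→C3→C4→C2→Exit: bottleneck 2, flow now 24.
No augmenting path remains; maximum flow = 24.
In the residual graph, reachable from Hall: {Hall, StairA, StairB}.
Min-cut edges: Hall→StairC (15), Hall→C3 (2), StairB→C2 (7); capacity 15 + 2 + 7 = 24.
This cut is saturated, so no flow can exceed 24.

24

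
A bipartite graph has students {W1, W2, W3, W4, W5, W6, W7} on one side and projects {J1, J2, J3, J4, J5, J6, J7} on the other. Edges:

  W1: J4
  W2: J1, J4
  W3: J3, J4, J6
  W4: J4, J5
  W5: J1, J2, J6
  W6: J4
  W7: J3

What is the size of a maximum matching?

Unit-capacity flow: source→left, listed edges, right→sink; max matching = max flow.
Augmenting path W1→J4 (+1); matched 1.
Augmenting path W2→J1 (+1); matched 2.
Augmenting path W3→J3 (+1); matched 3.
Augmenting path W4→J5 (+1); matched 4.
Augmenting path W5→J2 (+1); matched 5.
Augmenting path W7→J3→W3→J6 (+1); matched 6.
No augmenting path remains; maximum matching = 6.
König certificate: {W2, W3, W4, W5, W7, J4} is a vertex cover of size 6 (every listed pair touches it), so no matching can be larger.

6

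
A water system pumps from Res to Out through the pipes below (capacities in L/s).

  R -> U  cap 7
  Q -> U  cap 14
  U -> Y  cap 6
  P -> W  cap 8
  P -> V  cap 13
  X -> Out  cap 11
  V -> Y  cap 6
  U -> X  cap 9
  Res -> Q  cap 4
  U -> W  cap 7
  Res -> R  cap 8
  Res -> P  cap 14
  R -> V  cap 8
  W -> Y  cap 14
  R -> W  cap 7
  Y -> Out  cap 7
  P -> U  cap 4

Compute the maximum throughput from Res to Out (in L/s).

Augment Res→P→U→X→Out: bottleneck 4, flow now 4.
Augment Res→P→V→Y→Out: bottleneck 6, flow now 10.
Augment Res→P→W→Y→Out: bottleneck 1, flow now 11.
Augment Res→Q→U→X→Out: bottleneck 4, flow now 15.
Augment Res→R→U→X→Out: bottleneck 1, flow now 16.
No augmenting path remains; maximum flow = 16.
In the residual graph, reachable from Res: {Res, P, Q, R, U, V, W, Y}.
Min-cut edges: U→X (9), Y→Out (7); capacity 9 + 7 = 16.
This cut is saturated, so no flow can exceed 16.

16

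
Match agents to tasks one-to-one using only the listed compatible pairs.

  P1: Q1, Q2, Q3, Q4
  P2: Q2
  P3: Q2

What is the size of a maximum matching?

Unit-capacity flow: source→left, listed edges, right→sink; max matching = max flow.
Augmenting path P1→Q1 (+1); matched 1.
Augmenting path P2→Q2 (+1); matched 2.
No augmenting path remains; maximum matching = 2.
König certificate: {P1, Q2} is a vertex cover of size 2 (every listed pair touches it), so no matching can be larger.

2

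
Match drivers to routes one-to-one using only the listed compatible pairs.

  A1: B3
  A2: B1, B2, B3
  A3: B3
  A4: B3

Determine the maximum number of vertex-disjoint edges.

Unit-capacity flow: source→left, listed edges, right→sink; max matching = max flow.
Augmenting path A1→B3 (+1); matched 1.
Augmenting path A2→B1 (+1); matched 2.
No augmenting path remains; maximum matching = 2.
König certificate: {A2, B3} is a vertex cover of size 2 (every listed pair touches it), so no matching can be larger.

2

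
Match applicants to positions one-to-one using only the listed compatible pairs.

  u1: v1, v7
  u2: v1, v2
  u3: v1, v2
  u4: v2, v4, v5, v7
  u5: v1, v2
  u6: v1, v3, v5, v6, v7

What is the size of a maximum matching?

Unit-capacity flow: source→left, listed edges, right→sink; max matching = max flow.
Augmenting path u1→v1 (+1); matched 1.
Augmenting path u2→v2 (+1); matched 2.
Augmenting path u4→v4 (+1); matched 3.
Augmenting path u6→v3 (+1); matched 4.
Augmenting path u3→v1→u1→v7 (+1); matched 5.
No augmenting path remains; maximum matching = 5.
König certificate: {u1, u4, u6, v1, v2} is a vertex cover of size 5 (every listed pair touches it), so no matching can be larger.

5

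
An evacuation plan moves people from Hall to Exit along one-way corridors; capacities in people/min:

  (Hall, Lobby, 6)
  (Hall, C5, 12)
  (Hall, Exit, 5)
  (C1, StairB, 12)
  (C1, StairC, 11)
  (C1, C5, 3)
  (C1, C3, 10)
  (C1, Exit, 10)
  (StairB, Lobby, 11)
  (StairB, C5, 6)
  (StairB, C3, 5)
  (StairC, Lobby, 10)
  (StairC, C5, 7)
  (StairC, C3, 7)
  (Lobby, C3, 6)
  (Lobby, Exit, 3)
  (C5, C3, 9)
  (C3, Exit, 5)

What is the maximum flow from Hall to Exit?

Augment Hall→Exit: bottleneck 5, flow now 5.
Augment Hall→Lobby→Exit: bottleneck 3, flow now 8.
Augment Hall→Lobby→C3→Exit: bottleneck 3, flow now 11.
Augment Hall→C5→C3→Exit: bottleneck 2, flow now 13.
No augmenting path remains; maximum flow = 13.
In the residual graph, reachable from Hall: {Hall, Lobby, C5, C3}.
Min-cut edges: Hall→Exit (5), Lobby→Exit (3), C3→Exit (5); capacity 5 + 3 + 5 = 13.
This cut is saturated, so no flow can exceed 13.

13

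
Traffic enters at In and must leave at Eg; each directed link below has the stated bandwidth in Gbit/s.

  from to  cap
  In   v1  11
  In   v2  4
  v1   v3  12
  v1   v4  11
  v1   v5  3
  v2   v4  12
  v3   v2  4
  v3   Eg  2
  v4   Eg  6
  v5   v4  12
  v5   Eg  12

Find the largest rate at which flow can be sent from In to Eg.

11

Augment In→v1→v3→Eg: bottleneck 2, flow now 2.
Augment In→v1→v4→Eg: bottleneck 6, flow now 8.
Augment In→v1→v5→Eg: bottleneck 3, flow now 11.
No augmenting path remains; maximum flow = 11.
In the residual graph, reachable from In: {In, v1, v2, v3, v4}.
Min-cut edges: v1→v5 (3), v3→Eg (2), v4→Eg (6); capacity 3 + 2 + 6 = 11.
This cut is saturated, so no flow can exceed 11.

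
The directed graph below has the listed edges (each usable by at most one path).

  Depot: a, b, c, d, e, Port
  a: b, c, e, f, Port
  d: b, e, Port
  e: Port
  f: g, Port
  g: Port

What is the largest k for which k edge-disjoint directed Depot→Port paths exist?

Assign every edge capacity 1; by Menger, the answer equals the max flow.
Path Depot→Port (+1); total 1.
Path Depot→a→Port (+1); total 2.
Path Depot→d→Port (+1); total 3.
Path Depot→e→Port (+1); total 4.
No residual Depot→Port path; max flow = 4.
Certifying cut of size 4: {Depot→Port, Depot→a, Depot→d, Depot→e}.

4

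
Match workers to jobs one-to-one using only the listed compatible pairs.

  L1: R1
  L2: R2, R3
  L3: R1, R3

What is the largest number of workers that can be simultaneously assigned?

Unit-capacity flow: source→left, listed edges, right→sink; max matching = max flow.
Augmenting path L1→R1 (+1); matched 1.
Augmenting path L2→R2 (+1); matched 2.
Augmenting path L3→R3 (+1); matched 3.
No augmenting path remains; maximum matching = 3.
König certificate: {L1, L2, L3} is a vertex cover of size 3 (every listed pair touches it), so no matching can be larger.

3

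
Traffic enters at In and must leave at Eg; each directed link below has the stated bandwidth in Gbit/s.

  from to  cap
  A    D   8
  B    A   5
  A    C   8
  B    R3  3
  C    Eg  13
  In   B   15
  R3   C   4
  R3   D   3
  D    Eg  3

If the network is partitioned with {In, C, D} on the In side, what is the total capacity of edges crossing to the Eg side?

31

Edges leaving {In, C, D}: In→B (15), C→Eg (13), D→Eg (3).
Cut capacity = 15 + 13 + 3 = 31.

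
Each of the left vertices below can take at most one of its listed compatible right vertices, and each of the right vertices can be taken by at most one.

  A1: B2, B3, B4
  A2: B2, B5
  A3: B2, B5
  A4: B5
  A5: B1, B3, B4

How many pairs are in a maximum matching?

4

Unit-capacity flow: source→left, listed edges, right→sink; max matching = max flow.
Augmenting path A1→B2 (+1); matched 1.
Augmenting path A2→B5 (+1); matched 2.
Augmenting path A5→B1 (+1); matched 3.
Augmenting path A3→B2→A1→B3 (+1); matched 4.
No augmenting path remains; maximum matching = 4.
König certificate: {A1, A5, B2, B5} is a vertex cover of size 4 (every listed pair touches it), so no matching can be larger.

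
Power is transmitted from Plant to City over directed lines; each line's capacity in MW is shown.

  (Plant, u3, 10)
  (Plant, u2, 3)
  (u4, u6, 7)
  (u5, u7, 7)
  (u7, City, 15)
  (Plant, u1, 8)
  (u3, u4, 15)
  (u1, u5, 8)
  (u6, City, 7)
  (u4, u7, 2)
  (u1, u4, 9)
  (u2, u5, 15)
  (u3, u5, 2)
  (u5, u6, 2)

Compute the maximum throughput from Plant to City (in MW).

16

Augment Plant→u1→u4→u6→City: bottleneck 7, flow now 7.
Augment Plant→u1→u4→u7→City: bottleneck 1, flow now 8.
Augment Plant→u2→u5→u7→City: bottleneck 3, flow now 11.
Augment Plant→u3→u4→u7→City: bottleneck 1, flow now 12.
Augment Plant→u3→u5→u7→City: bottleneck 2, flow now 14.
Augment Plant→u3→u4→u1→u5→u7→City: bottleneck 2, flow now 16. (uses reverse residual edge)
No augmenting path remains; maximum flow = 16.
In the residual graph, reachable from Plant: {Plant, u1, u2, u3, u4, u5, u6}.
Min-cut edges: u4→u7 (2), u5→u7 (7), u6→City (7); capacity 2 + 7 + 7 = 16.
This cut is saturated, so no flow can exceed 16.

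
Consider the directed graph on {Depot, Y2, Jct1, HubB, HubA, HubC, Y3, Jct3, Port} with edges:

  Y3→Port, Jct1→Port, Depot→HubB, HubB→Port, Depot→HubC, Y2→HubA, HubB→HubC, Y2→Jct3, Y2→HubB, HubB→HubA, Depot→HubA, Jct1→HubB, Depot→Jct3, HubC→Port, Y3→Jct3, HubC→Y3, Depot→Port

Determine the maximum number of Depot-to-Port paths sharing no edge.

3

Assign every edge capacity 1; by Menger, the answer equals the max flow.
Path Depot→Port (+1); total 1.
Path Depot→HubB→Port (+1); total 2.
Path Depot→HubC→Port (+1); total 3.
No residual Depot→Port path; max flow = 3.
Certifying cut of size 3: {Depot→HubB, Depot→HubC, Depot→Port}.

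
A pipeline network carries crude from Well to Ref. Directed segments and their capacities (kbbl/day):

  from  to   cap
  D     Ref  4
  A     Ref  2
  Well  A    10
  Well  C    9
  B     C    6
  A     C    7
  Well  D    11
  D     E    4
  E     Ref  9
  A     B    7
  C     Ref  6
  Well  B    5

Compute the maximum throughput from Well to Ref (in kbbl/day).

16

Augment Well→A→Ref: bottleneck 2, flow now 2.
Augment Well→C→Ref: bottleneck 6, flow now 8.
Augment Well→D→Ref: bottleneck 4, flow now 12.
Augment Well→D→E→Ref: bottleneck 4, flow now 16.
No augmenting path remains; maximum flow = 16.
In the residual graph, reachable from Well: {Well, A, B, C, D}.
Min-cut edges: A→Ref (2), C→Ref (6), D→E (4), D→Ref (4); capacity 2 + 6 + 4 + 4 = 16.
This cut is saturated, so no flow can exceed 16.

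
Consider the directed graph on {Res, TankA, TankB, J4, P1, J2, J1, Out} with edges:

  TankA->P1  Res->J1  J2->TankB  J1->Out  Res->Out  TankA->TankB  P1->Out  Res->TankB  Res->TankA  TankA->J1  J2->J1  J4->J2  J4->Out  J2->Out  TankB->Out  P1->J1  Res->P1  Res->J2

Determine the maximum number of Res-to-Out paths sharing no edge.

5

Assign every edge capacity 1; by Menger, the answer equals the max flow.
Path Res→Out (+1); total 1.
Path Res→TankB→Out (+1); total 2.
Path Res→P1→Out (+1); total 3.
Path Res→J2→Out (+1); total 4.
Path Res→J1→Out (+1); total 5.
No residual Res→Out path; max flow = 5.
Certifying cut of size 5: {J1→Out, P1→Out, Res→J2, Res→Out, TankB→Out}.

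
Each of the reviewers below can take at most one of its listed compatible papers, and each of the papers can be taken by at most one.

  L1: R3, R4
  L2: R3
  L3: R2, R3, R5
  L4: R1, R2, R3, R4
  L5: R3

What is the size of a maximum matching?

Unit-capacity flow: source→left, listed edges, right→sink; max matching = max flow.
Augmenting path L1→R3 (+1); matched 1.
Augmenting path L3→R2 (+1); matched 2.
Augmenting path L4→R1 (+1); matched 3.
Augmenting path L2→R3→L1→R4 (+1); matched 4.
No augmenting path remains; maximum matching = 4.
König certificate: {L1, L3, L4, R3} is a vertex cover of size 4 (every listed pair touches it), so no matching can be larger.

4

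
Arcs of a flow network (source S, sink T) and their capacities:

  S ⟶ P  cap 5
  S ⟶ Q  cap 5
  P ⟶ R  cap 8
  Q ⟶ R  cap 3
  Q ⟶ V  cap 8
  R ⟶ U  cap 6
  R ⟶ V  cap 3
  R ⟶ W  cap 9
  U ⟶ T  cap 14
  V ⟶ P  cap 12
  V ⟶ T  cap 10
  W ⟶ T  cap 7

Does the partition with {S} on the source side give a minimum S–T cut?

Given cut capacity: 5 + 5 = 10.
Augment S→Q→V→T: bottleneck 5, flow now 5.
Augment S→P→R→U→T: bottleneck 5, flow now 10.
No augmenting path remains; maximum flow = 10.
Cut capacity 10 equals the max flow, so it is a minimum cut.

Yes — it is a minimum cut (capacity 10).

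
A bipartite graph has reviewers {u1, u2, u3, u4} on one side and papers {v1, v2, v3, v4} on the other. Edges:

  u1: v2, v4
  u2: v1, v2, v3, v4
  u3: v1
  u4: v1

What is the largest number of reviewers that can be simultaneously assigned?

3

Unit-capacity flow: source→left, listed edges, right→sink; max matching = max flow.
Augmenting path u1→v2 (+1); matched 1.
Augmenting path u2→v1 (+1); matched 2.
Augmenting path u3→v1→u2→v3 (+1); matched 3.
No augmenting path remains; maximum matching = 3.
König certificate: {u1, u2, v1} is a vertex cover of size 3 (every listed pair touches it), so no matching can be larger.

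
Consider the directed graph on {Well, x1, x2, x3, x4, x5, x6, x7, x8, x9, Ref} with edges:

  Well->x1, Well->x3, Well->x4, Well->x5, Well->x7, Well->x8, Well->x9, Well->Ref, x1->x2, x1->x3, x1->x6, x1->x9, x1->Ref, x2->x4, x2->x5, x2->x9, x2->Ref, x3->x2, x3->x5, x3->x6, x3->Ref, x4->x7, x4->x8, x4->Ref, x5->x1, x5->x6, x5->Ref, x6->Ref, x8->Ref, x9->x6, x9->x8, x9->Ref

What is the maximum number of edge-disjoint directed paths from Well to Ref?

7

Assign every edge capacity 1; by Menger, the answer equals the max flow.
Path Well→Ref (+1); total 1.
Path Well→x1→Ref (+1); total 2.
Path Well→x3→Ref (+1); total 3.
Path Well→x4→Ref (+1); total 4.
Path Well→x5→Ref (+1); total 5.
Path Well→x8→Ref (+1); total 6.
Path Well→x9→Ref (+1); total 7.
No residual Well→Ref path; max flow = 7.
Certifying cut of size 7: {Well→Ref, Well→x1, Well→x3, Well→x4, Well→x5, Well→x8, Well→x9}.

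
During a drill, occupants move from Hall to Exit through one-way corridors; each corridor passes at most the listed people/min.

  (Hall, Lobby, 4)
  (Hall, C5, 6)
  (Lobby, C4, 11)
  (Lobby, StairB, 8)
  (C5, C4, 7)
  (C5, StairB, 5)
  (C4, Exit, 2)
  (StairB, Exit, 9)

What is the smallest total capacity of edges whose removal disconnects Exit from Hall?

Augment Hall→Lobby→C4→Exit: bottleneck 2, flow now 2.
Augment Hall→Lobby→StairB→Exit: bottleneck 2, flow now 4.
Augment Hall→C5→StairB→Exit: bottleneck 5, flow now 9.
Augment Hall→C5→C4→Lobby→StairB→Exit: bottleneck 1, flow now 10. (uses reverse residual edge)
No augmenting path remains; maximum flow = 10.
By max-flow min-cut, the minimum cut capacity equals the max flow.
In the residual graph, reachable from Hall: {Hall}.
Min-cut edges: Hall→Lobby (4), Hall→C5 (6); capacity 4 + 6 = 10.

10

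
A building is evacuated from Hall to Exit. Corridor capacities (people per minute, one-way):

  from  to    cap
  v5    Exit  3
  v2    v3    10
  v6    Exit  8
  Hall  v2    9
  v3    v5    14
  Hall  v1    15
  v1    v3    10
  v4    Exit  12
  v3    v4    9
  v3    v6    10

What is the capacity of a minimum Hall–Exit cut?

19

Augment Hall→v1→v3→v4→Exit: bottleneck 9, flow now 9.
Augment Hall→v1→v3→v5→Exit: bottleneck 1, flow now 10.
Augment Hall→v2→v3→v5→Exit: bottleneck 2, flow now 12.
Augment Hall→v2→v3→v6→Exit: bottleneck 7, flow now 19.
No augmenting path remains; maximum flow = 19.
By max-flow min-cut, the minimum cut capacity equals the max flow.
In the residual graph, reachable from Hall: {Hall, v1}.
Min-cut edges: Hall→v2 (9), v1→v3 (10); capacity 9 + 10 = 19.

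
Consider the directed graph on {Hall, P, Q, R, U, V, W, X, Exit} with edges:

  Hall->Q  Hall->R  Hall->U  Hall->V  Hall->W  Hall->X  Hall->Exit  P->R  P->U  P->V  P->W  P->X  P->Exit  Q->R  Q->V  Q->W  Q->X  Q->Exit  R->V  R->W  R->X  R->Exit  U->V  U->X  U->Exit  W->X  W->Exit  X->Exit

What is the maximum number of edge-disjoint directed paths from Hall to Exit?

Assign every edge capacity 1; by Menger, the answer equals the max flow.
Path Hall→Exit (+1); total 1.
Path Hall→Q→Exit (+1); total 2.
Path Hall→R→Exit (+1); total 3.
Path Hall→U→Exit (+1); total 4.
Path Hall→W→Exit (+1); total 5.
Path Hall→X→Exit (+1); total 6.
No residual Hall→Exit path; max flow = 6.
Certifying cut of size 6: {Hall→Exit, Hall→Q, Hall→R, Hall→U, Hall→W, Hall→X}.

6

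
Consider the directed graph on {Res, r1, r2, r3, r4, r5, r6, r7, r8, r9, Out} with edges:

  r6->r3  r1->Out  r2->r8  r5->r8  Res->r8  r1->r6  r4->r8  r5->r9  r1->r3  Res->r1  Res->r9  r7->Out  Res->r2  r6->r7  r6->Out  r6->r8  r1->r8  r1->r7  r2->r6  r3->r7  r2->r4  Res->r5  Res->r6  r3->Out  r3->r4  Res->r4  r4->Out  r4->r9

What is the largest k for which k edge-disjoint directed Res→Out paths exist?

Assign every edge capacity 1; by Menger, the answer equals the max flow.
Path Res→r1→Out (+1); total 1.
Path Res→r4→Out (+1); total 2.
Path Res→r6→Out (+1); total 3.
Path Res→r2→r6→r3→Out (+1); total 4.
No residual Res→Out path; max flow = 4.
Certifying cut of size 4: {Res→r1, Res→r2, Res→r4, Res→r6}.

4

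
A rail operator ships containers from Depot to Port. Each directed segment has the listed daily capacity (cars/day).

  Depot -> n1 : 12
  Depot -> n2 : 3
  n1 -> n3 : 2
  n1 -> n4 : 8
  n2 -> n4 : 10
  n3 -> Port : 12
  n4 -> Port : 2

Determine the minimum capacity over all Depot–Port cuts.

Augment Depot→n1→n3→Port: bottleneck 2, flow now 2.
Augment Depot→n1→n4→Port: bottleneck 2, flow now 4.
No augmenting path remains; maximum flow = 4.
By max-flow min-cut, the minimum cut capacity equals the max flow.
In the residual graph, reachable from Depot: {Depot, n1, n2, n4}.
Min-cut edges: n1→n3 (2), n4→Port (2); capacity 2 + 2 = 4.

4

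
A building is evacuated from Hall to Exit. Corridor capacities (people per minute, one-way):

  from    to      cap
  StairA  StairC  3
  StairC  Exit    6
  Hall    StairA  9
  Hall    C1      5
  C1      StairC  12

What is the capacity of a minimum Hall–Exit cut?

Augment Hall→C1→StairC→Exit: bottleneck 5, flow now 5.
Augment Hall→StairA→StairC→Exit: bottleneck 1, flow now 6.
No augmenting path remains; maximum flow = 6.
By max-flow min-cut, the minimum cut capacity equals the max flow.
In the residual graph, reachable from Hall: {Hall, C1, StairA, StairC}.
Min-cut edges: StairC→Exit (6); capacity 6 = 6.

6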